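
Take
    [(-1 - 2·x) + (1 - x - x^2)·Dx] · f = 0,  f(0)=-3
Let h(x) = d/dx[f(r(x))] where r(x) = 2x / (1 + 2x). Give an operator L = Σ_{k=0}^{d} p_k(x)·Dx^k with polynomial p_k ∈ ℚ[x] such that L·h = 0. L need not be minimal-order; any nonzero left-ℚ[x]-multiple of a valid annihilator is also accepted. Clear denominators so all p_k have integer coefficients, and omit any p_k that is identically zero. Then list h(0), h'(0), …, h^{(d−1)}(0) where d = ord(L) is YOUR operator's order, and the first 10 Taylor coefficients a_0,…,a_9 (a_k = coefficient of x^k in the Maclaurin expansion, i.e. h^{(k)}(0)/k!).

L = (4 + 24·x + 96·x^2 + 96·x^3) + (-1 - 10·x - 24·x^2 + 8·x^3 + 48·x^4)·Dx  (order 1).
h: a_k = -6, -24, 0, -192, 480, -2304, 8064, -30720, 110592, -399360, …
ICs: h(0) = -6.

f: a_k = -3, -3, -6, -9, -15, -24, -39, -63, -102, -165, …
f∘r: x↦r, Dx↦Dx/r' in L_f ⇒ L₀.
Differentiate: ansatz ord ≤ ord L₀ ⇒ L.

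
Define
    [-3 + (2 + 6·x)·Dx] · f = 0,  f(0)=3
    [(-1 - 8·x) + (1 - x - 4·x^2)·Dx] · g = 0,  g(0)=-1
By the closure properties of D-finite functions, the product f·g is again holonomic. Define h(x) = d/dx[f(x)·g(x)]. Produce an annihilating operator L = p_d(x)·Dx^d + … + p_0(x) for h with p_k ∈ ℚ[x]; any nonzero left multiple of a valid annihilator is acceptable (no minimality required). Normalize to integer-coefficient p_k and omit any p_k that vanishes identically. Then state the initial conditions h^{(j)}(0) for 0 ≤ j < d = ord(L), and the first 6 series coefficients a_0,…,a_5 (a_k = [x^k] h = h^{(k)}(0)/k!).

L = (43 + 474·x + 1491·x^2 + 2280·x^3 + 2160·x^4) + (-10 - 58·x - 78·x^2 + 242·x^3 + 960·x^4 + 864·x^5)·Dx  (order 1).
h: a_k = -15/2, -129/4, -2457/16, -13593/32, -423525/256, -2183607/512, …
ICs: h(0) = -15/2.

f: a_k = 3, 9/2, -27/8, 81/16, -1215/128, 5103/256, …
g: a_k = -1, -1, -5, -9, -29, -65, …
f·g: L₀ = L_f ⊗_s L_g, ord ≤ 1·1.
h=h₀': d/dx-closure on L₀ ⇒ L.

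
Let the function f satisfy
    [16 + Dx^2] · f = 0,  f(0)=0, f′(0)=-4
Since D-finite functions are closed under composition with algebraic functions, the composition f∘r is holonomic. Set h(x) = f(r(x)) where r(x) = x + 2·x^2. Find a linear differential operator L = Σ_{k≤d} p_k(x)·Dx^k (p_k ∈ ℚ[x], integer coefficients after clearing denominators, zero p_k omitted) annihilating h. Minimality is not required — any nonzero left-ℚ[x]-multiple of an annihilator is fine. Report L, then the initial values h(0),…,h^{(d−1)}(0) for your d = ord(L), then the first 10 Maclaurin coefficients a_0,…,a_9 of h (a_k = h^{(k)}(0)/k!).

f: a_k = 0, -4, 0, 32/3, 0, -128/15, 0, 1024/315, 0, -2048/2835, …
Change of var in L_f (x↦r) gives L₀.
L = (16 + 192·x + 768·x^2 + 1024·x^3) - 4·Dx + (1 + 4·x)·Dx^2  (order 2).
h: a_k = 0, -4, -8, 32/3, 64, 1792/15, 0, -106496/315, -28672/45, -1163264/2835, …
ICs: h(0) = 0, h′(0) = -4.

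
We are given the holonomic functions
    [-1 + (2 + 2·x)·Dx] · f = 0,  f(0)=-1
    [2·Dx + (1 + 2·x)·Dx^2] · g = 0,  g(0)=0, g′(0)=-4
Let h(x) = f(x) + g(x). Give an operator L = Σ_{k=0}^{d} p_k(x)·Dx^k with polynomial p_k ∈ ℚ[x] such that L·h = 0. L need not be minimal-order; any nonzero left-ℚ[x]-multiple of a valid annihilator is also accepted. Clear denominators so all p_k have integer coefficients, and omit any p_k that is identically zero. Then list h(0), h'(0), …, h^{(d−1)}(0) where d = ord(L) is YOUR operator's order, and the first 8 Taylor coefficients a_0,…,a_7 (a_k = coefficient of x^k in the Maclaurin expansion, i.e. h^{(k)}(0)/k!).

L = (10 + 4·x)·Dx + (29 + 52·x + 20·x^2)·Dx^2 + (6 + 22·x + 24·x^2 + 8·x^3)·Dx^3  (order 3).
h: a_k = -1, -9/2, 33/8, -259/48, 1029/128, -16419/1280, 65599/3072, -524519/14336, …
ICs: h(0) = -1, h′(0) = -9/2, h′′(0) = 33/4.

f: a_k = -1, -1/2, 1/8, -1/16, 5/128, -7/256, 21/1024, -33/2048, …
g: a_k = 0, -4, 4, -16/3, 8, -64/5, 64/3, -256/7, …
h₀=f+g: left-lcm gives L₀, ord ≤ 3.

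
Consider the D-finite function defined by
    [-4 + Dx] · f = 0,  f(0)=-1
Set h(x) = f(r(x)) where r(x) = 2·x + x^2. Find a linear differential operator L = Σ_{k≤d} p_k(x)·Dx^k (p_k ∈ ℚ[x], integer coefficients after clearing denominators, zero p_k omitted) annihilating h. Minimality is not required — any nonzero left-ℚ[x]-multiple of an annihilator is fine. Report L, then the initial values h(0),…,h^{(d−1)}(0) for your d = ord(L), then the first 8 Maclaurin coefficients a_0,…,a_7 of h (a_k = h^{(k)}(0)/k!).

f: a_k = -1, -4, -8, -32/3, -32/3, -128/15, -256/45, -1024/315, …
Substitute x→r, Dx→(1/r')Dx; clear ⇒ L₀.
L = (-8 - 8·x) + Dx  (order 1).
h: a_k = -1, -8, -36, -352/3, -920/3, -3392/5, -59104/45, -717056/315, …
ICs: h(0) = -1.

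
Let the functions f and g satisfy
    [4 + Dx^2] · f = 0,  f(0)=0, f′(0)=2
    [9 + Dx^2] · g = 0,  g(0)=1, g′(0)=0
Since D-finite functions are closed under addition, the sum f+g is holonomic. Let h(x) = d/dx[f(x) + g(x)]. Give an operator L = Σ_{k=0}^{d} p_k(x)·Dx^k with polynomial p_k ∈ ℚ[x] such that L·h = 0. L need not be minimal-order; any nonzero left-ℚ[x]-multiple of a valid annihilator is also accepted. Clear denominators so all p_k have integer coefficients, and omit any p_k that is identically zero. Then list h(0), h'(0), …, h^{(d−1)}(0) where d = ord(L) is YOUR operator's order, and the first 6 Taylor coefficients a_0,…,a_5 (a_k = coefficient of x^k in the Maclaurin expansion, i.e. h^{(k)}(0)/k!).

L = 36 + 13·Dx^2 + Dx^4  (order 4).
h: a_k = 2, -9, -4, 27/2, 4/3, -243/40, …
ICs: h(0) = 2, h′(0) = -9, h′′(0) = -8, h′′′(0) = 81.

f: a_k = 0, 2, 0, -4/3, 0, 4/15, …
g: a_k = 1, 0, -9/2, 0, 27/8, 0, …
Weyl lclm of L_f,L_g ⇒ L₀ (ord ≤ 4).
h₀' ⇒ L via d/dx closure of L₀.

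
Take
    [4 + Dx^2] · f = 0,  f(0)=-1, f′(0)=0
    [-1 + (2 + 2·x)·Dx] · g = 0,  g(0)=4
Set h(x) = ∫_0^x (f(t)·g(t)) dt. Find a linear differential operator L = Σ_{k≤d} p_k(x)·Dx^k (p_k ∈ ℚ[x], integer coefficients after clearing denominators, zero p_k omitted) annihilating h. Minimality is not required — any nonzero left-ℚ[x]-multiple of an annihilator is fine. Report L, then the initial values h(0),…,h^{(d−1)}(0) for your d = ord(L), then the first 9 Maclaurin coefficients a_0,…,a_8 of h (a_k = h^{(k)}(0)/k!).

L = (19 + 32·x + 16·x^2)·Dx + (-4 - 4·x)·Dx^2 + (4 + 8·x + 4·x^2)·Dx^3  (order 3).
h: a_k = 0, -4, -1, 17/6, 15/16, -337/480, -181/1152, 5281/80640, 3811/184320, …
ICs: h(0) = 0, h′(0) = -4, h′′(0) = -2.

f: a_k = -1, 0, 2, 0, -2/3, 0, 4/45, 0, -2/315, …
g: a_k = 4, 2, -1/2, 1/4, -5/32, 7/64, -21/256, 33/512, -429/8192, …
Sym-product of L_f,L_g gives L₀ (≤ ord 2).
∫: right-multiply L₀ by Dx.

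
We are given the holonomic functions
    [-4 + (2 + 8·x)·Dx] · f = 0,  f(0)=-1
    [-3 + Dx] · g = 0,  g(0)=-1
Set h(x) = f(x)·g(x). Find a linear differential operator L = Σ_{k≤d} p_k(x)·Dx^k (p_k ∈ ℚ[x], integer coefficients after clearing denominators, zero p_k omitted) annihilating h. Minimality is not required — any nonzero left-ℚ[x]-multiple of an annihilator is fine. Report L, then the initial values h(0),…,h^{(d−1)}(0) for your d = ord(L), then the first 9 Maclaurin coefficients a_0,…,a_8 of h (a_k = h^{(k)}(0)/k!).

L = (-5 - 12·x) + (1 + 4·x)·Dx  (order 1).
h: a_k = 1, 5, 17/2, 23/2, 43/8, 631/40, -459/16, 58749/560, -1544007/4480, …
ICs: h(0) = 1.

f: a_k = -1, -2, 2, -4, 10, -28, 84, -264, 858, …
g: a_k = -1, -3, -9/2, -9/2, -27/8, -81/40, -81/80, -243/560, -729/4480, …
h₀=f·g: eliminate ⇒ L₀, order ≤ 1·1.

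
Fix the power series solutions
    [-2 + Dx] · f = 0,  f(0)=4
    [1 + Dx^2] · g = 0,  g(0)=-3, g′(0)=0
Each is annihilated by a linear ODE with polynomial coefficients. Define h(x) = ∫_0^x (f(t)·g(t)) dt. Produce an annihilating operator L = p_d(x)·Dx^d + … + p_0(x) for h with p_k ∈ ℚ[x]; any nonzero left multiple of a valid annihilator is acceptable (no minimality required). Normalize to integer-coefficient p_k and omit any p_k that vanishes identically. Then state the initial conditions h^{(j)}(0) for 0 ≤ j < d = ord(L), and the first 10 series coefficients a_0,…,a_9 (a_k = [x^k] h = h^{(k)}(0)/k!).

f: a_k = 4, 8, 8, 16/3, 8/3, 16/15, 16/45, 32/315, 8/315, 16/2835, …
g: a_k = -3, 0, 3/2, 0, -1/8, 0, 1/240, 0, -1/13440, 0, …
f·g: L₀ = L_f ⊗_s L_g, ord ≤ 1·2.
h=∫₀ˣh₀: take L = L₀·Dx.
L = 5·Dx - 4·Dx^2 + Dx^3  (order 3).
h: a_k = 0, -12, -12, -6, -1, 7/10, 19/30, 39/140, 139/1680, 527/30240, …
ICs: h(0) = 0, h′(0) = -12, h′′(0) = -24.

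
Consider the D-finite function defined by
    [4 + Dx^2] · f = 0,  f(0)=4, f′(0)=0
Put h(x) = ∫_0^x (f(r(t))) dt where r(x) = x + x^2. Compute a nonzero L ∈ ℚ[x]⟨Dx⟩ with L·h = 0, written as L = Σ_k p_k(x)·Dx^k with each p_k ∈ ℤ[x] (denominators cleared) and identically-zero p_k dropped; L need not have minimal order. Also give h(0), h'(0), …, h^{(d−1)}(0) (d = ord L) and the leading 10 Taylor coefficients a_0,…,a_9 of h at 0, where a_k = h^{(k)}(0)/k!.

L = (4 + 24·x + 48·x^2 + 32·x^3)·Dx - 2·Dx^2 + (1 + 2·x)·Dx^3  (order 3).
h: a_k = 0, 4, 0, -8/3, -4, -16/15, 16/9, 704/315, 16/15, -832/2835, …
ICs: h(0) = 0, h′(0) = 4, h′′(0) = 0.

f: a_k = 4, 0, -8, 0, 8/3, 0, -16/45, 0, 8/315, 0, …
Change of var in L_f (x↦r) gives L₀.
h=∫₀ˣh₀: take L = L₀·Dx.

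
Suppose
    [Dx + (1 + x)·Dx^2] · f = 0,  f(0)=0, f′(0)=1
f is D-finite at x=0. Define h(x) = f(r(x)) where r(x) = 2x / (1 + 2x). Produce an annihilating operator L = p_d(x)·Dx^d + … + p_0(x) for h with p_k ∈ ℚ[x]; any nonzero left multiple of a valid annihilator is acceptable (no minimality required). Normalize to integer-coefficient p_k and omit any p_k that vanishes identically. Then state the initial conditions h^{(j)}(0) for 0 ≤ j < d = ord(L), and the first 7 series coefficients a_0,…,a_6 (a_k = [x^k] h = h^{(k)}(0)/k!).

f: a_k = 0, 1, -1/2, 1/3, -1/4, 1/5, -1/6, …
Substitute x→r, Dx→(1/r')Dx; clear ⇒ L₀.
L = (6 + 16·x)·Dx + (1 + 6·x + 8·x^2)·Dx^2  (order 2).
h: a_k = 0, 2, -6, 56/3, -60, 992/5, -672, …
ICs: h(0) = 0, h′(0) = 2.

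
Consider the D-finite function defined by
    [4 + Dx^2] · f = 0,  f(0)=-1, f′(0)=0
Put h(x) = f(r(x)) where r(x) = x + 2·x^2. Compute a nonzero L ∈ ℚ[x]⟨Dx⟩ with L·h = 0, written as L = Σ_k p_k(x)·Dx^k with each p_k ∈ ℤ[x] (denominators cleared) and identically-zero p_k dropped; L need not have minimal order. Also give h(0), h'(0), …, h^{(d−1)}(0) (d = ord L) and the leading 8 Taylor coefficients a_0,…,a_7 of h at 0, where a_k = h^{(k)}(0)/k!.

L = (4 + 48·x + 192·x^2 + 256·x^3) - 4·Dx + (1 + 4·x)·Dx^2  (order 2).
h: a_k = -1, 0, 2, 8, 22/3, -16/3, -716/45, -304/15, …
ICs: h(0) = -1, h′(0) = 0.

f: a_k = -1, 0, 2, 0, -2/3, 0, 4/45, 0, …
h₀=f(r): pull back L_f along r ⇒ L₀.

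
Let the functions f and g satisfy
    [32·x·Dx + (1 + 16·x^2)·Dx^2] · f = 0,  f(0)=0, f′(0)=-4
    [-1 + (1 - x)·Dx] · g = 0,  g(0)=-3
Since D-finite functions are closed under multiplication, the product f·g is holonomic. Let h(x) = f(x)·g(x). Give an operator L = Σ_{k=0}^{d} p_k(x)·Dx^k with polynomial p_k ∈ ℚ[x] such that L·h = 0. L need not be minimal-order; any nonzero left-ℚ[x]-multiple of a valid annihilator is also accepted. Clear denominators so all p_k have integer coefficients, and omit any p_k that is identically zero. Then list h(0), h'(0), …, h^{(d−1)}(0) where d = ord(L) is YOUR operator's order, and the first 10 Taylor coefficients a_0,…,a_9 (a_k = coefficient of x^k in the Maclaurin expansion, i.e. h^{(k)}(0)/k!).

f: a_k = 0, -4, 0, 64/3, 0, -1024/5, 0, 16384/7, 0, -262144/9, …
g: a_k = -3, -3, -3, -3, -3, -3, -3, -3, -3, -3, …
h₀=f·g: eliminate ⇒ L₀, order ≤ 2·1.
L = 32·x + (2 - 32·x + 64·x^2)·Dx + (-1 + x - 16·x^2 + 16·x^3)·Dx^2  (order 2).
h: a_k = 0, 12, 12, -52, -52, 2812/5, 2812/5, -226076/35, -226076/35, 8496812/105, …
ICs: h(0) = 0, h′(0) = 12.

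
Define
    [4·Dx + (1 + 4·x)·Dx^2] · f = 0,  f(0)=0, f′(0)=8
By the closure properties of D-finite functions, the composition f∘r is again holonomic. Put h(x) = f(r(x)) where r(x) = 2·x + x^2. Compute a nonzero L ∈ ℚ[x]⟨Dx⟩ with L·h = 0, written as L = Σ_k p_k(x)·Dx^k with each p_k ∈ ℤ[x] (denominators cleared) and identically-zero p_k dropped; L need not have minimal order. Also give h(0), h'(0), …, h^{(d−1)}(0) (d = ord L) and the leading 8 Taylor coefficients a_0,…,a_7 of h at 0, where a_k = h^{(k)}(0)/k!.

L = (7 + 8·x + 4·x^2)·Dx + (1 + 9·x + 12·x^2 + 4·x^3)·Dx^2  (order 2).
h: a_k = 0, 16, -56, 832/3, -1552, 46336/5, -172928/3, 2581504/7, …
ICs: h(0) = 0, h′(0) = 16.

f: a_k = 0, 8, -16, 128/3, -128, 2048/5, -4096/3, 32768/7, …
f∘r: x↦r, Dx↦Dx/r' in L_f ⇒ L₀.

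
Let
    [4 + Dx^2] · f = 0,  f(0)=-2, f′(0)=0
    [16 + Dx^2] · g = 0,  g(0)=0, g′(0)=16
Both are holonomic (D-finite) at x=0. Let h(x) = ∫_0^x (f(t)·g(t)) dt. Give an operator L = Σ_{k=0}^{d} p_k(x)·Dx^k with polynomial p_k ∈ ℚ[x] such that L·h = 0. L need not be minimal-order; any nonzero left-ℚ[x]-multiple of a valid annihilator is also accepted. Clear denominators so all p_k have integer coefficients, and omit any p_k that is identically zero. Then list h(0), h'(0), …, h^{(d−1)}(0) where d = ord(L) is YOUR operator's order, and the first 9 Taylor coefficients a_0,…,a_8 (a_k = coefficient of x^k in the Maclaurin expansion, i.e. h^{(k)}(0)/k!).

L = 144·Dx + 40·Dx^3 + Dx^5  (order 5).
h: a_k = 0, 0, -16, 0, 112/3, 0, -1952/45, 0, 8752/315, …
ICs: h(0) = 0, h′(0) = 0, h′′(0) = -32, h′′′(0) = 0, h′′′′(0) = 896.

f: a_k = -2, 0, 4, 0, -4/3, 0, 8/45, 0, -4/315, …
g: a_k = 0, 16, 0, -128/3, 0, 512/15, 0, -4096/315, 0, …
f·g: L₀ = L_f ⊗_s L_g, ord ≤ 2·2.
Integrate: L := L₀·Dx.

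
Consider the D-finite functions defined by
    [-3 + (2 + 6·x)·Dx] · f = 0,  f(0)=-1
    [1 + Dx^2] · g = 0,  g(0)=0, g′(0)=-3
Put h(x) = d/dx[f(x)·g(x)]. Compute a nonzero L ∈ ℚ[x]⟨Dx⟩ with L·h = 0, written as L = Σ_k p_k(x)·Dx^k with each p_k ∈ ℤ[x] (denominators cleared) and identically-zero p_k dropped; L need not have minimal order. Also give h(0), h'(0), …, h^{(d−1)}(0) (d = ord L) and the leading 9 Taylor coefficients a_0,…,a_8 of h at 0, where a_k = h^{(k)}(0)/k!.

L = (133 + 2352·x + 4104·x^2 + 1728·x^3 + 1296·x^4) + (276 + 540·x - 1296·x^2 - 1296·x^3)·Dx + (124 + 840·x + 1836·x^2 + 1728·x^3 + 1296·x^4)·Dx^2  (order 2).
h: a_k = 3, 9, -93/8, 69/4, -5699/128, 73449/640, -4655323/15360, 1468555/1792, -7750542983/3440640, …
ICs: h(0) = 3, h′(0) = 9.

f: a_k = -1, -3/2, 9/8, -27/16, 405/128, -1701/256, 15309/1024, -72171/2048, 2814669/32768, …
g: a_k = 0, -3, 0, 1/2, 0, -1/40, 0, 1/1680, 0, …
Product ⇒ symmetric product L₀, ord ≤ 2.
h₀' ⇒ L via d/dx closure of L₀.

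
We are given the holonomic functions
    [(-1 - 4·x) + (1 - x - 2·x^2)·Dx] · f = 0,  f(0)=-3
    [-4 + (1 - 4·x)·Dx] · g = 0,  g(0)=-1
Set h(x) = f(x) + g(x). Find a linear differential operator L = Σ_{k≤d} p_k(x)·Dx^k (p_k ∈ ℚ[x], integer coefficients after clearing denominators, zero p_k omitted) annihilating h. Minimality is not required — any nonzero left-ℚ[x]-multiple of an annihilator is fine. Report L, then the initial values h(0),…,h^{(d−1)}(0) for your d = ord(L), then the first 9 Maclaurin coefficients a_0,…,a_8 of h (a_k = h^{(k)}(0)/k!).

L = (-8 - 144·x + 96·x^2 - 128·x^3) + (26 - 28·x - 120·x^2 + 128·x^3 - 256·x^4)·Dx + (-3 + 19·x - 34·x^2 + 24·x^3 + 16·x^4 - 64·x^5)·Dx^2  (order 2).
h: a_k = -4, -7, -25, -79, -289, -1087, -4225, -16639, -66049, …
ICs: h(0) = -4, h′(0) = -7.

f: a_k = -3, -3, -9, -15, -33, -63, -129, -255, -513, …
g: a_k = -1, -4, -16, -64, -256, -1024, -4096, -16384, -65536, …
Sum ⇒ L₀ = lclm(L_f,L_g) in ℚ(x)⟨Dx⟩.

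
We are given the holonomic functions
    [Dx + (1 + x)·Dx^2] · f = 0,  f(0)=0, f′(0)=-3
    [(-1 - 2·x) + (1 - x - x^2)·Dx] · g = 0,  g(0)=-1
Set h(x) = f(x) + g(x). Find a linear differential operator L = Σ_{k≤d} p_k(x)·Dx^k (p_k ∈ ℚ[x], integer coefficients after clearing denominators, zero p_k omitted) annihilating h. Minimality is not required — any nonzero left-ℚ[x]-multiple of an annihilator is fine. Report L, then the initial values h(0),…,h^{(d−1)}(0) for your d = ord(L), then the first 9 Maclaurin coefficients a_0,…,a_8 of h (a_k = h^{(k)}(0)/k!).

f: a_k = 0, -3, 3/2, -1, 3/4, -3/5, 1/2, -3/7, 3/8, …
g: a_k = -1, -1, -2, -3, -5, -8, -13, -21, -34, …
Weyl lclm of L_f,L_g ⇒ L₀ (ord ≤ 3).
L = (-26 - 70·x - 76·x^2 - 36·x^3 - 12·x^4)·Dx + (-16 - 84·x - 160·x^2 - 144·x^3 - 74·x^4 - 20·x^5)·Dx^2 + (5 + 11·x - x^2 - 23·x^3 - 29·x^4 - 17·x^5 - 4·x^6)·Dx^3  (order 3).
h: a_k = -1, -4, -1/2, -4, -17/4, -43/5, -25/2, -150/7, -269/8, …
ICs: h(0) = -1, h′(0) = -4, h′′(0) = -1.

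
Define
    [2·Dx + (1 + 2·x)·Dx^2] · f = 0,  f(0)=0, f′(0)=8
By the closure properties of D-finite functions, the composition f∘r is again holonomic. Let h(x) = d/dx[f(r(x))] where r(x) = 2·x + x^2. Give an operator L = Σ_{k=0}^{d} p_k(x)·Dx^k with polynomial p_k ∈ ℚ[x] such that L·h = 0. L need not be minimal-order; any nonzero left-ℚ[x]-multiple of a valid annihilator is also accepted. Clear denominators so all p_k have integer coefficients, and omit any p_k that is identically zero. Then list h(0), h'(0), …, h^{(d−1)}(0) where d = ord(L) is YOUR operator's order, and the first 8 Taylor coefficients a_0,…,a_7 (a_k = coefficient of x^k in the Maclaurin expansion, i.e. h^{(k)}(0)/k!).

L = (3 + 4·x + 2·x^2) + (1 + 5·x + 6·x^2 + 2·x^3)·Dx  (order 1).
h: a_k = 16, -48, 160, -544, 1856, -6336, 21632, -73856, …
ICs: h(0) = 16.

f: a_k = 0, 8, -8, 32/3, -16, 128/5, -128/3, 512/7, …
Change of var in L_f (x↦r) gives L₀.
Derive L from L₀ (diff closure).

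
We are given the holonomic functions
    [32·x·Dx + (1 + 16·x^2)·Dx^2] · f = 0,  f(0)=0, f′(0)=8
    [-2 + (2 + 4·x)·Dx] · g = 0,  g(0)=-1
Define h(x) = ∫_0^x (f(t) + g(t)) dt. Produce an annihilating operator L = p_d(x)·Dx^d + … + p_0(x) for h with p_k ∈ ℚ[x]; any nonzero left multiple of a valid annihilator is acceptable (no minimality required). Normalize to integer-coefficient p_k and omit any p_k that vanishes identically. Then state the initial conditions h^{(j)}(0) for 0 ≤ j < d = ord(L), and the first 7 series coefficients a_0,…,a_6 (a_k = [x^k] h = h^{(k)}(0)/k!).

f: a_k = 0, 8, 0, -128/3, 0, 2048/5, 0, …
g: a_k = -1, -1, 1/2, -1/2, 5/8, -7/8, 21/16, …
Sum ⇒ L₀ = lclm(L_f,L_g) in ℚ(x)⟨Dx⟩.
h=∫h₀ ⇒ L = L₀·Dx.
L = (-32 - 160·x + 1536·x^2 + 1536·x^3)·Dx^2 + (-35 - 128·x + 1312·x^2 + 6144·x^3 + 5376·x^4)·Dx^3 + (-1 + 30·x + 96·x^2 + 576·x^3 + 1792·x^4 + 1536·x^5)·Dx^4  (order 4).
h: a_k = 0, -1, 7/2, 1/6, -259/24, 1/8, 16349/240, …
ICs: h(0) = 0, h′(0) = -1, h′′(0) = 7, h′′′(0) = 1.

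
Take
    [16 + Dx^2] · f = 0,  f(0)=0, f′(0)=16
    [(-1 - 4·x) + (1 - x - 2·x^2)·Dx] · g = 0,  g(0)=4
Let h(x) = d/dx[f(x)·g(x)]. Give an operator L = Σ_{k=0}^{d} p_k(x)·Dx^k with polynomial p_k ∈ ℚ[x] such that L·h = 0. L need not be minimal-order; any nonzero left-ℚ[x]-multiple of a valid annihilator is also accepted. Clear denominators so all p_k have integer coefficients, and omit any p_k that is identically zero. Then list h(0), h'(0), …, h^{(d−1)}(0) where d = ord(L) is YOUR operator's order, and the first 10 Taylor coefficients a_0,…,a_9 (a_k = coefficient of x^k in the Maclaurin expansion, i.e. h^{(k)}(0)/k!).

L = (4 - 128·x - 192·x^2 + 256·x^3 + 256·x^4) + (-5 - 12·x + 48·x^2 + 64·x^3)·Dx + (3 - 7·x - 10·x^2 + 16·x^3 + 16·x^4)·Dx^2  (order 2).
h: a_k = 64, 128, 64, 1792/3, 4928/3, 18816/5, 77632/9, 6266368/315, 14069312/315, 56337280/567, …
ICs: h(0) = 64, h′(0) = 128.

f: a_k = 0, 16, 0, -128/3, 0, 512/15, 0, -4096/315, 0, 8192/2835, …
g: a_k = 4, 4, 12, 20, 44, 84, 172, 340, 684, 1364, …
h₀=f·g: eliminate ⇒ L₀, order ≤ 2·1.
Differentiate: ansatz ord ≤ ord L₀ ⇒ L.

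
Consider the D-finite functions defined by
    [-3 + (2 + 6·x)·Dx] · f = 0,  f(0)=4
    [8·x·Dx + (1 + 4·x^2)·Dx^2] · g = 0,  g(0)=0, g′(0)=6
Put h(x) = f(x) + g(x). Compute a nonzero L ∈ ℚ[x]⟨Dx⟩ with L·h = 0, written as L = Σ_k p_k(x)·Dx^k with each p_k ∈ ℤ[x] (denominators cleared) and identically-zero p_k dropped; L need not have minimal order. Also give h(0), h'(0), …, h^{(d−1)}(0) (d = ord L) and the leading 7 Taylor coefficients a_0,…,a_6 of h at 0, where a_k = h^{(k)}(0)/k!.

f: a_k = 4, 6, -9/2, 27/4, -405/32, 1701/64, -15309/256, …
g: a_k = 0, 6, 0, -8, 0, 96/5, 0, …
Sum ⇒ L₀ = lclm(L_f,L_g) in ℚ(x)⟨Dx⟩.
L = (-48 - 360·x + 576·x^2 + 864·x^3)·Dx + (-59 - 192·x - 120·x^2 + 2304·x^3 + 3024·x^4)·Dx^2 + (-6 + 14·x + 144·x^2 + 272·x^3 + 672·x^4 + 864·x^5)·Dx^3  (order 3).
h: a_k = 4, 12, -9/2, -5/4, -405/32, 14649/320, -15309/256, …
ICs: h(0) = 4, h′(0) = 12, h′′(0) = -9.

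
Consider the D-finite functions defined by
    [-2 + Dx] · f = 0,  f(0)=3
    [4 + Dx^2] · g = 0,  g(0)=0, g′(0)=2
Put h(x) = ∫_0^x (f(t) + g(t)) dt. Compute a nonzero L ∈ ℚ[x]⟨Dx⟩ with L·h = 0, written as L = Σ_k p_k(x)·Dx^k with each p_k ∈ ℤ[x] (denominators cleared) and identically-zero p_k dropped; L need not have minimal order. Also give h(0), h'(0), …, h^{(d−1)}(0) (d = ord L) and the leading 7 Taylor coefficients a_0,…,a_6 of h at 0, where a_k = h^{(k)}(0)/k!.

L = -8·Dx + 4·Dx^2 - 2·Dx^3 + Dx^4  (order 4).
h: a_k = 0, 3, 4, 2, 2/3, 2/5, 8/45, …
ICs: h(0) = 0, h′(0) = 3, h′′(0) = 8, h′′′(0) = 12.

f: a_k = 3, 6, 6, 4, 2, 4/5, 4/15, …
g: a_k = 0, 2, 0, -4/3, 0, 4/15, 0, …
f+g: L₀ = lclm(L_f,L_g), ord ≤ 1+2.
h=∫₀ˣh₀: take L = L₀·Dx.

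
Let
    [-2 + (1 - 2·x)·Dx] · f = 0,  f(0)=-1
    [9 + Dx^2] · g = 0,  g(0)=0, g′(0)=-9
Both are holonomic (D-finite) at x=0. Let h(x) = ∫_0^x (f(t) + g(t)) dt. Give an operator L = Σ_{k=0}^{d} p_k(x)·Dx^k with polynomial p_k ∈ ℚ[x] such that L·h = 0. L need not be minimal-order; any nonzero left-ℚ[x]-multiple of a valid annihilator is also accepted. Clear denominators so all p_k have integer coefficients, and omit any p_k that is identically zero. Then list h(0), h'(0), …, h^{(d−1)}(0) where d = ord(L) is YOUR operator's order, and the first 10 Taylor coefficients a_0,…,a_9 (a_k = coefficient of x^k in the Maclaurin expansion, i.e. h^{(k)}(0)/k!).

L = (594 - 648·x + 648·x^2)·Dx + (-153 + 630·x - 972·x^2 + 648·x^3)·Dx^2 + (66 - 72·x + 72·x^2)·Dx^3 + (-17 + 70·x - 108·x^2 + 72·x^3)·Dx^4  (order 4).
h: a_k = 0, -1, -11/2, -4/3, 11/8, -16/5, -1523/240, -64/7, -70951/4480, -256/9, …
ICs: h(0) = 0, h′(0) = -1, h′′(0) = -11, h′′′(0) = -8.

f: a_k = -1, -2, -4, -8, -16, -32, -64, -128, -256, -512, …
g: a_k = 0, -9, 0, 27/2, 0, -243/40, 0, 729/560, 0, -729/4480, …
Weyl lclm of L_f,L_g ⇒ L₀ (ord ≤ 3).
Integrate: L := L₀·Dx.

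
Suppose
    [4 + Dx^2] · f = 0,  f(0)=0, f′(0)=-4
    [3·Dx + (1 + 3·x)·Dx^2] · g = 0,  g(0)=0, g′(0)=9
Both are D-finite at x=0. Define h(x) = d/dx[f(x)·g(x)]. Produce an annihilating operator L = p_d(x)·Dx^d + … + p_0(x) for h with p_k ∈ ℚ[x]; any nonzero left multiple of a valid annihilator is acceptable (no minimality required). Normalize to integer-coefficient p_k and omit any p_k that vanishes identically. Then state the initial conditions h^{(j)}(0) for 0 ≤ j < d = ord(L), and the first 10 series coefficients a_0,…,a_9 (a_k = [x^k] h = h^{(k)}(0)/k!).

L = (-21880 - 49536·x - 195264·x^2 - 252288·x^3 + 225504·x^4 + 746496·x^5 + 373248·x^6) + (-9384 - 44856·x - 47520·x^2 + 90720·x^3 + 311040·x^4 + 186624·x^5)·Dx + (-6026 - 16344·x - 53892·x^2 - 32832·x^3 + 182736·x^4 + 373248·x^5 + 186624·x^6)·Dx^2 + (-2346 - 11214·x - 11880·x^2 + 22680·x^3 + 77760·x^4 + 46656·x^5)·Dx^3 + (-139 - 990·x - 1269·x^2 + 7560·x^3 + 31590·x^4 + 46656·x^5 + 23328·x^6)·Dx^4  (order 4).
h: a_k = 0, -72, 162, -336, 1035, -3096, 45612/5, -188960/7, 1121553/14, -75036104/315, …
ICs: h(0) = 0, h′(0) = -72, h′′(0) = 324, h′′′(0) = -2016.

f: a_k = 0, -4, 0, 8/3, 0, -8/15, 0, 16/315, 0, -8/2835, …
g: a_k = 0, 9, -27/2, 27, -243/4, 729/5, -729/2, 6561/7, -19683/8, 6561, …
L₀ := L_f ⊗_s L_g (sym. prod.), ord ≤ 4.
h=h₀': d/dx-closure on L₀ ⇒ L.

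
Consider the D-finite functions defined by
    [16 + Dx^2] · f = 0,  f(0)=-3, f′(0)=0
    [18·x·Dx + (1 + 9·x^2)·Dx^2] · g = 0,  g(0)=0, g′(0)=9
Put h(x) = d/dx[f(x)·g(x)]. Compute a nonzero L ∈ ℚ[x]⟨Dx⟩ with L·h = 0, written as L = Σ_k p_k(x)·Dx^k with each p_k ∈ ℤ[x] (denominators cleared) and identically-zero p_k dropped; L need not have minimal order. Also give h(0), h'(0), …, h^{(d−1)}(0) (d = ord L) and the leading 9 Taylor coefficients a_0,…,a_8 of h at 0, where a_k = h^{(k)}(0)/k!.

L = (524992 + 14103936·x^2 + 183342528·x^4 + 608394240·x^6 + 1431032832·x^8 + 3627970560·x^10 + 8707129344·x^12) + (314208·x + 11036736·x^3 + 108591840·x^5 + 419904000·x^7 + 1209323520·x^9 + 2176782336·x^11)·Dx + (38012 + 1098792·x^2 + 14837580·x^4 + 64186992·x^6 + 209112192·x^8 + 589545216·x^10 + 1088391168·x^12)·Dx^2 + (19638·x + 689796·x^3 + 6786990·x^5 + 26244000·x^7 + 75582720·x^9 + 136048896·x^11)·Dx^3 + (325 + 13581·x^2 + 211167·x^4 + 1635147·x^6 + 7479540·x^8 + 22674816·x^10 + 34012224·x^12)·Dx^4  (order 4).
h: a_k = -27, 0, 891, 0, -6867, 0, 256503/5, 0, -2982933/7, …
ICs: h(0) = -27, h′(0) = 0, h′′(0) = 1782, h′′′(0) = 0.

f: a_k = -3, 0, 24, 0, -32, 0, 256/15, 0, -512/105, …
g: a_k = 0, 9, 0, -27, 0, 729/5, 0, -6561/7, 0, …
h₀=f·g: eliminate ⇒ L₀, order ≤ 2·2.
Derive L from L₀ (diff closure).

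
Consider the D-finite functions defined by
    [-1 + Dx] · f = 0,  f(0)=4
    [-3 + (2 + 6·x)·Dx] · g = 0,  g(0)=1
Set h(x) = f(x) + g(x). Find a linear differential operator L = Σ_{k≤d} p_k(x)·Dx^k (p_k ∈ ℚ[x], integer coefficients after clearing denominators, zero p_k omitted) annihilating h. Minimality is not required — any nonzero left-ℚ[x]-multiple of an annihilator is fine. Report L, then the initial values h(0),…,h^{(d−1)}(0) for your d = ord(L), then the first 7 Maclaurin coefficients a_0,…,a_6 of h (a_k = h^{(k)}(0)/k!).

L = (15 + 18·x) + (-13 - 24·x - 36·x^2)·Dx + (-2 + 6·x + 36·x^2)·Dx^2  (order 2).
h: a_k = 5, 11/2, 7/8, 113/48, -1151/384, 25643/3840, -688649/46080, …
ICs: h(0) = 5, h′(0) = 11/2.

f: a_k = 4, 4, 2, 2/3, 1/6, 1/30, 1/180, …
g: a_k = 1, 3/2, -9/8, 27/16, -405/128, 1701/256, -15309/1024, …
h₀=f+g: left-lcm gives L₀, ord ≤ 2.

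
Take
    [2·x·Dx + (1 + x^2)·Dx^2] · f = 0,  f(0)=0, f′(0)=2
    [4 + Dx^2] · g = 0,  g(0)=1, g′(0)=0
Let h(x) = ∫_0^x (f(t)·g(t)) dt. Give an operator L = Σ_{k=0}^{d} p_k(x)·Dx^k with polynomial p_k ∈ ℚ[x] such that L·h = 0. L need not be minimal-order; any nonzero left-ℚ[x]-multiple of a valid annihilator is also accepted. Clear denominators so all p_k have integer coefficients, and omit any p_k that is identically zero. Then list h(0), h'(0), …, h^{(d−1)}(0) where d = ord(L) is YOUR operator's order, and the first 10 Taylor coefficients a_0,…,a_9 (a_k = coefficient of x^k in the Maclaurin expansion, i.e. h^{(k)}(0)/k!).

f: a_k = 0, 2, 0, -2/3, 0, 2/5, 0, -2/7, 0, 2/9, …
g: a_k = 1, 0, -2, 0, 2/3, 0, -4/45, 0, 2/315, 0, …
L₀ := L_f ⊗_s L_g (sym. prod.), ord ≤ 4.
h=∫₀ˣh₀: take L = L₀·Dx.
L = (160 + 464·x^2 + 464·x^4 + 256·x^6 + 64·x^8)·Dx + (96·x + 224·x^3 + 192·x^5 + 64·x^7)·Dx^2 + (60 + 188·x^2 + 216·x^4 + 128·x^6 + 32·x^8)·Dx^3 + (24·x + 56·x^3 + 48·x^5 + 16·x^7)·Dx^4 + (5 + 18·x^2 + 25·x^4 + 16·x^6 + 4·x^8)·Dx^5  (order 5).
h: a_k = 0, 0, 1, 0, -7/6, 0, 23/45, 0, -269/1260, 0, …
ICs: h(0) = 0, h′(0) = 0, h′′(0) = 2, h′′′(0) = 0, h′′′′(0) = -28.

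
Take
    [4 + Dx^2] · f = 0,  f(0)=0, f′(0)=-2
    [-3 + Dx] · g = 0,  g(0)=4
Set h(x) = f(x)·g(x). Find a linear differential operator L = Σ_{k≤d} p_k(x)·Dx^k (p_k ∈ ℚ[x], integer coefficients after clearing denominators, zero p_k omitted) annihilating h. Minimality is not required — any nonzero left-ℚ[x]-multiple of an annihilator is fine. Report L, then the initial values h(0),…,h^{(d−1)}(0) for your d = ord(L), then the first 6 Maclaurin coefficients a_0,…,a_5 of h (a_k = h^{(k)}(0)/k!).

L = 13 - 6·Dx + Dx^2  (order 2).
h: a_k = 0, -8, -24, -92/3, -20, -61/15, …
ICs: h(0) = 0, h′(0) = -8.

f: a_k = 0, -2, 0, 4/3, 0, -4/15, …
g: a_k = 4, 12, 18, 18, 27/2, 81/10, …
h₀=f·g: eliminate ⇒ L₀, order ≤ 2·1.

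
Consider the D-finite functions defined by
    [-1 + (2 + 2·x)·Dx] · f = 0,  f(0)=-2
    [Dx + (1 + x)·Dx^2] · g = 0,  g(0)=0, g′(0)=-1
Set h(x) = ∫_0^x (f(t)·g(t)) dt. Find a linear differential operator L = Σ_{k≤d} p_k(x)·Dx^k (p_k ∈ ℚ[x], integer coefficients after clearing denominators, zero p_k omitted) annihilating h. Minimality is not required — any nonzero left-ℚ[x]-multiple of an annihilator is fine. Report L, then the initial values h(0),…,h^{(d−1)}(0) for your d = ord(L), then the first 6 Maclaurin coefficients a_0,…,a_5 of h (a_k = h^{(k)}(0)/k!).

L = Dx + (4 + 8·x + 4·x^2)·Dx^3  (order 3).
h: a_k = 0, 0, 1, 0, -1/48, 1/60, …
ICs: h(0) = 0, h′(0) = 0, h′′(0) = 2.

f: a_k = -2, -1, 1/4, -1/8, 5/64, -7/128, …
g: a_k = 0, -1, 1/2, -1/3, 1/4, -1/5, …
L₀ := L_f ⊗_s L_g (sym. prod.), ord ≤ 2.
∫: right-multiply L₀ by Dx.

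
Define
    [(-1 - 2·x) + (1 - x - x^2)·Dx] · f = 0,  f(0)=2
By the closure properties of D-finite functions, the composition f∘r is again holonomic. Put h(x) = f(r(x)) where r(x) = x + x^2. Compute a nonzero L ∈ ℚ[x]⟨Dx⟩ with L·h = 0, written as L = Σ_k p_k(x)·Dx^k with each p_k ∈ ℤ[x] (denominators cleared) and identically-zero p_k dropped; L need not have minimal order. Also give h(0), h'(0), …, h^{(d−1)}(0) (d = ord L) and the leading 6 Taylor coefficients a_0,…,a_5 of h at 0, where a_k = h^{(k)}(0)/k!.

L = (1 + 4·x + 6·x^2 + 4·x^3) + (-1 + x + 2·x^2 + 2·x^3 + x^4)·Dx  (order 1).
h: a_k = 2, 2, 6, 14, 32, 74, …
ICs: h(0) = 2.

f: a_k = 2, 2, 4, 6, 10, 16, …
Change of var in L_f (x↦r) gives L₀.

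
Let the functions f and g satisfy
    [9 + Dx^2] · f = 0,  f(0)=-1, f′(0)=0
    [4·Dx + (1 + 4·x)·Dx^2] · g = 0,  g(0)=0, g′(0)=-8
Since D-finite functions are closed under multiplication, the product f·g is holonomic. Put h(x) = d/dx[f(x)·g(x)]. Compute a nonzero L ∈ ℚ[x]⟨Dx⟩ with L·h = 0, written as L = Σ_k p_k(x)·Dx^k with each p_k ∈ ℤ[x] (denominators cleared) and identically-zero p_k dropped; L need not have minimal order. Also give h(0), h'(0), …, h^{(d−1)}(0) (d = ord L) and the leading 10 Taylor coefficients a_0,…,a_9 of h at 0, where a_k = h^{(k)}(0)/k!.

L = (-153603 - 635688·x - 3184272·x^2 - 4292352·x^3 + 12503808·x^4 + 40310784·x^5 + 26873856·x^6) + (-47736 - 304992·x - 311040·x^2 + 2073600·x^3 + 7464960·x^4 + 5971968·x^5)·Dx + (-19110 - 88272·x - 352800·x^2 + 41472·x^3 + 3773952·x^4 + 8957952·x^5 + 5971968·x^6)·Dx^2 + (-5304 - 33888·x - 34560·x^2 + 230400·x^3 + 829440·x^4 + 663552·x^5)·Dx^3 + (-227 - 1960·x + 112·x^2 + 57600·x^3 + 264960·x^4 + 497664·x^5 + 331776·x^6)·Dx^4  (order 4).
h: a_k = 8, -32, 20, -224, 1223, -5060, 208169/10, -426232/5, 194189089/560, -39331097/28, …
ICs: h(0) = 8, h′(0) = -32, h′′(0) = 40, h′′′(0) = -1344.

f: a_k = -1, 0, 9/2, 0, -27/8, 0, 81/80, 0, -729/4480, 0, …
g: a_k = 0, -8, 16, -128/3, 128, -2048/5, 4096/3, -32768/7, 16384, -524288/9, …
h₀=f·g: eliminate ⇒ L₀, order ≤ 2·2.
Derive L from L₀ (diff closure).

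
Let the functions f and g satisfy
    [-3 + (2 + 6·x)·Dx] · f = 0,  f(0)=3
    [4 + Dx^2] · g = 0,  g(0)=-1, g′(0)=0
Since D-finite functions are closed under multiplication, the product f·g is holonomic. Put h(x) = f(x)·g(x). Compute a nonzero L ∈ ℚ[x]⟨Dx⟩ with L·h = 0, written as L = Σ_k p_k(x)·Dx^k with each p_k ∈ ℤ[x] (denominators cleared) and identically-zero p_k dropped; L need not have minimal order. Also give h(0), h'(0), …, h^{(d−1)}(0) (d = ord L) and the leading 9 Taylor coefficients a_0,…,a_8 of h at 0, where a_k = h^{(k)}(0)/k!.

L = (43 + 96·x + 144·x^2) + (-12 - 36·x)·Dx + (4 + 24·x + 36·x^2)·Dx^2  (order 2).
h: a_k = -3, -9/2, 75/8, 63/16, 95/128, -3279/256, 435961/15360, -704789/10240, 598666367/3440640, …
ICs: h(0) = -3, h′(0) = -9/2.

f: a_k = 3, 9/2, -27/8, 81/16, -1215/128, 5103/256, -45927/1024, 216513/2048, -8444007/32768, …
g: a_k = -1, 0, 2, 0, -2/3, 0, 4/45, 0, -2/315, …
L₀ := L_f ⊗_s L_g (sym. prod.), ord ≤ 2.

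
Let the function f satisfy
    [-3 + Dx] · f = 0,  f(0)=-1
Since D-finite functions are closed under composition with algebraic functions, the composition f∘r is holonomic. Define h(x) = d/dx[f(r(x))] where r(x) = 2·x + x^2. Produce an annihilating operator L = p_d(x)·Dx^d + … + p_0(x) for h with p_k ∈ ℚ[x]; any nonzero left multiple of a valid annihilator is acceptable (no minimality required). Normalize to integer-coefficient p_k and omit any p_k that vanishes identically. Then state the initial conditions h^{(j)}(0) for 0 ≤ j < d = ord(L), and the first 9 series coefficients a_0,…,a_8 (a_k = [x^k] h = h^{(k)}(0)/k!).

f: a_k = -1, -3, -9/2, -9/2, -27/8, -81/40, -81/80, -243/560, -729/4480, …
h₀=f(r): pull back L_f along r ⇒ L₀.
Differentiate: ansatz ord ≤ ord L₀ ⇒ L.
L = (7 + 12·x + 6·x^2) + (-1 - x)·Dx  (order 1).
h: a_k = -6, -42, -162, -450, -999, -9369/5, -15363/5, -157761/35, -24057/4, …
ICs: h(0) = -6.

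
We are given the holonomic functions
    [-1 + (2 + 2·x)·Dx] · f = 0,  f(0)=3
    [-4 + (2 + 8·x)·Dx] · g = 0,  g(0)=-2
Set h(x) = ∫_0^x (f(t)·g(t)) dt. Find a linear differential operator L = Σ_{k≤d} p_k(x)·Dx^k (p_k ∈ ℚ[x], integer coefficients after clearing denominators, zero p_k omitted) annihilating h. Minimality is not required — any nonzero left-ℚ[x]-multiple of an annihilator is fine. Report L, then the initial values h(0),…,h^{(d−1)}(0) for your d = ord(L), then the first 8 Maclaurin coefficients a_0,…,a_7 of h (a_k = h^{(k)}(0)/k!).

f: a_k = 3, 3/2, -3/8, 3/16, -15/128, 21/256, -63/1024, 99/2048, …
g: a_k = -2, -4, 4, -8, 20, -56, 168, -528, …
Sym-product of L_f,L_g gives L₀ (≤ ord 1).
∫: right-multiply L₀ by Dx.
L = (-5 - 8·x)·Dx + (2 + 10·x + 8·x^2)·Dx^2  (order 2).
h: a_k = 0, -6, -15/2, 9/4, -135/32, 2943/320, -5715/256, 210087/3584, …
ICs: h(0) = 0, h′(0) = -6.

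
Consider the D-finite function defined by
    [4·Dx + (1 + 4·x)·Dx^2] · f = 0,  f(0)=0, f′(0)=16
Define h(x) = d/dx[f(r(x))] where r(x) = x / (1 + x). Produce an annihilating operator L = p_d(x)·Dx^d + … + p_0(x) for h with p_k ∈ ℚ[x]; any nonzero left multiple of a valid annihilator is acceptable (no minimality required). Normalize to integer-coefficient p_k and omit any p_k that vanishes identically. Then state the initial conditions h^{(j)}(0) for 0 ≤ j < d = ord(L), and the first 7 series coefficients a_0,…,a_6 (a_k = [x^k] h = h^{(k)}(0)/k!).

f: a_k = 0, 16, -32, 256/3, -256, 4096/5, -8192/3, …
f∘r: x↦r, Dx↦Dx/r' in L_f ⇒ L₀.
Derive L from L₀ (diff closure).
L = (6 + 10·x) + (1 + 6·x + 5·x^2)·Dx  (order 1).
h: a_k = 16, -96, 496, -2496, 12496, -62496, 312496, …
ICs: h(0) = 16.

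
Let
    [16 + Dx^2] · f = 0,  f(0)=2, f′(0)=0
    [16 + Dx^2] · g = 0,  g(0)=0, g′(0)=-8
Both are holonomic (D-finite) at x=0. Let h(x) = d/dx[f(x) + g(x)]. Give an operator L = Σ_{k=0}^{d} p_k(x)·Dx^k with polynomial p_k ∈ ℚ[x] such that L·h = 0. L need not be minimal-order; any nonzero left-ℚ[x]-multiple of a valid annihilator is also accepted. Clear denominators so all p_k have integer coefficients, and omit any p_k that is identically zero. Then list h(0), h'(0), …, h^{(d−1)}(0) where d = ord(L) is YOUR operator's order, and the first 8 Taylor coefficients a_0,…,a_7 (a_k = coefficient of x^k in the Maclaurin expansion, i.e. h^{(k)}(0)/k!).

f: a_k = 2, 0, -16, 0, 64/3, 0, -512/45, 0, …
g: a_k = 0, -8, 0, 64/3, 0, -256/15, 0, 2048/315, …
Sum ⇒ L₀ = lclm(L_f,L_g) in ℚ(x)⟨Dx⟩.
Derive L from L₀ (diff closure).
L = 16 + Dx^2  (order 2).
h: a_k = -8, -32, 64, 256/3, -256/3, -1024/15, 2048/45, 8192/315, …
ICs: h(0) = -8, h′(0) = -32.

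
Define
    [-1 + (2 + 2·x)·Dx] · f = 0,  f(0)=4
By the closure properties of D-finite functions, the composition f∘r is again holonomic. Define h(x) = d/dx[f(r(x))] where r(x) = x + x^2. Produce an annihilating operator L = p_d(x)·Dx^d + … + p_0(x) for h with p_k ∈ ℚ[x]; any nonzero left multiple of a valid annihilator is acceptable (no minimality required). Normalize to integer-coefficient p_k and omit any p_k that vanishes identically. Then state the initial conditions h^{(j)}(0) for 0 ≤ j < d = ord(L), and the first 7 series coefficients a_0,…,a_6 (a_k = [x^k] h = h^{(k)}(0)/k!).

f: a_k = 4, 2, -1/2, 1/4, -5/32, 7/64, -21/256, …
h₀=f(r): pull back L_f along r ⇒ L₀.
Differentiate: ansatz ord ≤ ord L₀ ⇒ L.
L = 3 + (-2 - 6·x - 6·x^2 - 4·x^3)·Dx  (order 1).
h: a_k = 2, 3, -9/4, 3/8, 75/64, -171/128, 147/512, …
ICs: h(0) = 2.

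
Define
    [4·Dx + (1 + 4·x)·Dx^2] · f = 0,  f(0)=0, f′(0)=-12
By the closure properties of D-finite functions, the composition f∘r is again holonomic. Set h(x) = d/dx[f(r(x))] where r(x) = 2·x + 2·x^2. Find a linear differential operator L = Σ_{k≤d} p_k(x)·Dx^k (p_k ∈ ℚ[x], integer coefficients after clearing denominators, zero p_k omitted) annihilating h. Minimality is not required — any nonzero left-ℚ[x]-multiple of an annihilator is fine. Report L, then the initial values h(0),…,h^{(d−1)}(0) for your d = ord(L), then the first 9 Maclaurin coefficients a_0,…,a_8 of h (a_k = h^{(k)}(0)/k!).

L = (6 + 16·x + 16·x^2) + (1 + 10·x + 24·x^2 + 16·x^3)·Dx  (order 1).
h: a_k = -24, 144, -960, 6528, -44544, 304128, -2076672, 14180352, -96829440, …
ICs: h(0) = -24.

f: a_k = 0, -12, 24, -64, 192, -3072/5, 2048, -49152/7, 24576, …
Change of var in L_f (x↦r) gives L₀.
Derive L from L₀ (diff closure).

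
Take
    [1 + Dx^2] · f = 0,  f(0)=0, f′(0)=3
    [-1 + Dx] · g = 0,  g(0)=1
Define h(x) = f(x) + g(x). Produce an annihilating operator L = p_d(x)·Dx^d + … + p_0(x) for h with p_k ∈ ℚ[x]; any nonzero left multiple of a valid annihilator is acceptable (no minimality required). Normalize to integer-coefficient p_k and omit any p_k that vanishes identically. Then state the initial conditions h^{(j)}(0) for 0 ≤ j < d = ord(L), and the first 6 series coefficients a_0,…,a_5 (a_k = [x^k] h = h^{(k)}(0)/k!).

f: a_k = 0, 3, 0, -1/2, 0, 1/40, …
g: a_k = 1, 1, 1/2, 1/6, 1/24, 1/120, …
Weyl lclm of L_f,L_g ⇒ L₀ (ord ≤ 3).
L = -1 + Dx - Dx^2 + Dx^3  (order 3).
h: a_k = 1, 4, 1/2, -1/3, 1/24, 1/30, …
ICs: h(0) = 1, h′(0) = 4, h′′(0) = 1.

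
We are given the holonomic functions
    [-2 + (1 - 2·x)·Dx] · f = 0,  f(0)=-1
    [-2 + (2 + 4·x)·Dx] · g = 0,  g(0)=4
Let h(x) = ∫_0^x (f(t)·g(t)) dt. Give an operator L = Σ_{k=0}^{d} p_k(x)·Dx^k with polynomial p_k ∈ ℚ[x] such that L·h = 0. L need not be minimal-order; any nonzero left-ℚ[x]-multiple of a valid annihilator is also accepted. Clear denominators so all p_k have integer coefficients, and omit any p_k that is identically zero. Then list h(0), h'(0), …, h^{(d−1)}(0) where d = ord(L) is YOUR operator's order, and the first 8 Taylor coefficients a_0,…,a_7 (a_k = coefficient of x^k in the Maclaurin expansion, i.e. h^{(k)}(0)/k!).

L = (3 + 2·x)·Dx + (-1 + 4·x^2)·Dx^2  (order 2).
h: a_k = 0, -4, -6, -22/3, -23/2, -179/10, -365/12, -1439/28, …
ICs: h(0) = 0, h′(0) = -4.

f: a_k = -1, -2, -4, -8, -16, -32, -64, -128, …
g: a_k = 4, 4, -2, 2, -5/2, 7/2, -21/4, 33/4, …
Product ⇒ symmetric product L₀, ord ≤ 1.
Integrate: L := L₀·Dx.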